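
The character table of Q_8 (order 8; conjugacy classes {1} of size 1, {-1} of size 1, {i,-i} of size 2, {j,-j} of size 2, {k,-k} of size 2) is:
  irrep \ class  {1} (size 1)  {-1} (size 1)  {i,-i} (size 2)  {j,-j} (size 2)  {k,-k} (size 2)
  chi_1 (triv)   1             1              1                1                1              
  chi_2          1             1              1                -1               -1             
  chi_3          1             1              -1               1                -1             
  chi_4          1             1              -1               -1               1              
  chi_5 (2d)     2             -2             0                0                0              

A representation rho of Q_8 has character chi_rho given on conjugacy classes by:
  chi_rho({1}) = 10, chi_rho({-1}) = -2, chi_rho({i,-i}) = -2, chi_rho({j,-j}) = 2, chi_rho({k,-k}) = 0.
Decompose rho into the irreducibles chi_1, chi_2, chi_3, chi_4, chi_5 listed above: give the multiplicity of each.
Multiplicities: chi_1: 1, chi_2: 0, chi_3: 2, chi_4: 1, chi_5: 3.

Explanation: Use <chi_rho, chi> = (1/|G|) sum_C |C| * chi_rho(C) * conj(chi(C)) with |G| = 8 for each irreducible chi in the table:
  <chi_rho, chi_1> = (1/8)[1*(10)*conj(1) + 1*(-2)*conj(1) + 2*(-2)*conj(1) + 2*(2)*conj(1) + 2*(0)*conj(1)]
      = (1/8)[(10) + (-2) + (-4) + (4) + (0)] = 8/8 = 1
  <chi_rho, chi_2> = (1/8)[1*(10)*conj(1) + 1*(-2)*conj(1) + 2*(-2)*conj(1) + 2*(2)*conj(-1) + 2*(0)*conj(-1)]
      = (1/8)[(10) + (-2) + (-4) + (-4) + (0)] = 0/8 = 0
  <chi_rho, chi_3> = (1/8)[1*(10)*conj(1) + 1*(-2)*conj(1) + 2*(-2)*conj(-1) + 2*(2)*conj(1) + 2*(0)*conj(-1)]
      = (1/8)[(10) + (-2) + (4) + (4) + (0)] = 16/8 = 2
  <chi_rho, chi_4> = (1/8)[1*(10)*conj(1) + 1*(-2)*conj(1) + 2*(-2)*conj(-1) + 2*(2)*conj(-1) + 2*(0)*conj(1)]
      = (1/8)[(10) + (-2) + (4) + (-4) + (0)] = 8/8 = 1
  <chi_rho, chi_5> = (1/8)[1*(10)*conj(2) + 1*(-2)*conj(-2) + 2*(-2)*conj(0) + 2*(2)*conj(0) + 2*(0)*conj(0)]
      = (1/8)[(20) + (4) + (0) + (0) + (0)] = 24/8 = 3
Dimension check: dim(rho) = sum (mult * dim) = 1*1 + 0*1 + 2*1 + 1*1 + 3*2 = 10 = chi_rho(e) = 10.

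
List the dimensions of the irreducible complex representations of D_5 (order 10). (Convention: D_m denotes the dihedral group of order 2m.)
Dimensions: 1, 1, 2, 2

Working: There are 4 irreducibles (= number of conjugacy classes). Their dimensions d_i satisfy sum d_i^2 = |G| = 10: 1 + 1 + 4 + 4 = 10.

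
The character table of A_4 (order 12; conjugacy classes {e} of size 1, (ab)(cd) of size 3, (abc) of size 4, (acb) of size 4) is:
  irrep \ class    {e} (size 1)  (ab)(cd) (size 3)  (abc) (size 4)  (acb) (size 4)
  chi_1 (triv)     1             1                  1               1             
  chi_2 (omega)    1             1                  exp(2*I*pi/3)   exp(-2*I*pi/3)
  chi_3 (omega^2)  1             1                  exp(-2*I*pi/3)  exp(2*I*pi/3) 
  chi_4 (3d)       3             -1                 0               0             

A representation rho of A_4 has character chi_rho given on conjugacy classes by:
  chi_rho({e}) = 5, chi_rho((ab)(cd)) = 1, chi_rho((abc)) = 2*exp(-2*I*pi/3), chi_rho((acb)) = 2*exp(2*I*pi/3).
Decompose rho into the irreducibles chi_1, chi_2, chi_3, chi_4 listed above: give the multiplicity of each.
Multiplicities: chi_1: 0, chi_2: 0, chi_3: 2, chi_4: 1.

Why: Use <chi_rho, chi> = (1/|G|) sum_C |C| * chi_rho(C) * conj(chi(C)) with |G| = 12 for each irreducible chi in the table:
  <chi_rho, chi_1> = (1/12)[1*(5)*conj(1) + 3*(1)*conj(1) + 4*(2*exp(-2*I*pi/3))*conj(1) + 4*(2*exp(2*I*pi/3))*conj(1)]
      = (1/12)[(5) + (3) + (8*exp(-2*I*pi/3)) + (8*exp(2*I*pi/3))] = 0/12 = 0
  <chi_rho, chi_2> = (1/12)[1*(5)*conj(1) + 3*(1)*conj(1) + 4*(2*exp(-2*I*pi/3))*conj(exp(2*I*pi/3)) + 4*(2*exp(2*I*pi/3))*conj(exp(-2*I*pi/3))]
      = (1/12)[(5) + (3) + (8*exp(2*I*pi/3)) + (8*exp(-2*I*pi/3))] = 0/12 = 0
  <chi_rho, chi_3> = (1/12)[1*(5)*conj(1) + 3*(1)*conj(1) + 4*(2*exp(-2*I*pi/3))*conj(exp(-2*I*pi/3)) + 4*(2*exp(2*I*pi/3))*conj(exp(2*I*pi/3))]
      = (1/12)[(5) + (3) + (8) + (8)] = 24/12 = 2
  <chi_rho, chi_4> = (1/12)[1*(5)*conj(3) + 3*(1)*conj(-1) + 4*(2*exp(-2*I*pi/3))*conj(0) + 4*(2*exp(2*I*pi/3))*conj(0)]
      = (1/12)[(15) + (-3) + (0) + (0)] = 12/12 = 1
(Exp terms are combined using exp(i*s)*conj(exp(i*t)) = exp(i*(s-t)), and sums of them are collapsed using the identity that for every m > 1 the m distinct m-th roots of unity sum to 0, e.g. 1 + exp(2*I*pi/3) + exp(-2*I*pi/3) = 0.)
Dimension check: dim(rho) = sum (mult * dim) = 0*1 + 0*1 + 2*1 + 1*3 = 5 = chi_rho(e) = 5.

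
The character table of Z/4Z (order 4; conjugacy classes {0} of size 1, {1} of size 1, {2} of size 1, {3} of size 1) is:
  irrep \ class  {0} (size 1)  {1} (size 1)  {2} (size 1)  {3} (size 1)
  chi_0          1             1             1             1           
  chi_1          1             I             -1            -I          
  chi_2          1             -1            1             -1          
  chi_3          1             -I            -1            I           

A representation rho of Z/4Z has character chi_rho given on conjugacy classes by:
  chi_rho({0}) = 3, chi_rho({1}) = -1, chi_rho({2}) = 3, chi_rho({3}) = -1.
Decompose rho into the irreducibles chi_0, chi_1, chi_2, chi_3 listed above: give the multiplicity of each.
Multiplicities: chi_0: 1, chi_1: 0, chi_2: 2, chi_3: 0.

Details: Use <chi_rho, chi> = (1/|G|) sum_C |C| * chi_rho(C) * conj(chi(C)) with |G| = 4 for each irreducible chi in the table:
  <chi_rho, chi_0> = (1/4)[1*(3)*conj(1) + 1*(-1)*conj(1) + 1*(3)*conj(1) + 1*(-1)*conj(1)]
      = (1/4)[(3) + (-1) + (3) + (-1)] = 4/4 = 1
  <chi_rho, chi_1> = (1/4)[1*(3)*conj(1) + 1*(-1)*conj(I) + 1*(3)*conj(-1) + 1*(-1)*conj(-I)]
      = (1/4)[(3) + (I) + (-3) + (-I)] = 0/4 = 0
  <chi_rho, chi_2> = (1/4)[1*(3)*conj(1) + 1*(-1)*conj(-1) + 1*(3)*conj(1) + 1*(-1)*conj(-1)]
      = (1/4)[(3) + (1) + (3) + (1)] = 8/4 = 2
  <chi_rho, chi_3> = (1/4)[1*(3)*conj(1) + 1*(-1)*conj(-I) + 1*(3)*conj(-1) + 1*(-1)*conj(I)]
      = (1/4)[(3) + (-I) + (-3) + (I)] = 0/4 = 0
(Exp terms are combined using exp(i*s)*conj(exp(i*t)) = exp(i*(s-t)), and sums of them are collapsed using the identity that for every m > 1 the m distinct m-th roots of unity sum to 0, e.g. 1 + exp(2*I*pi/3) + exp(-2*I*pi/3) = 0.)
Dimension check: dim(rho) = sum (mult * dim) = 1*1 + 0*1 + 2*1 + 0*1 = 3 = chi_rho(e) = 3.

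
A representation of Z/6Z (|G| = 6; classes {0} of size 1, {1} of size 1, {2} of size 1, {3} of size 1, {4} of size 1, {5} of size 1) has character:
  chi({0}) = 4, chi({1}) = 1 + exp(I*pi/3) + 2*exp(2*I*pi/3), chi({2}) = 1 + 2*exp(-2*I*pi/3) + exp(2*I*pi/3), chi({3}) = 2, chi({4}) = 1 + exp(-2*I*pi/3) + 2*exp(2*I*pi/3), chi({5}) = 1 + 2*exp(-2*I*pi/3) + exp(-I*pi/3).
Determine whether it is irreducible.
Not irreducible (reducible): <chi, chi> = 6 > 1.

Reasoning: <chi, chi> = (1/|G|) sum_C |C| * |chi(C)|^2 = (1/6)[1*|4|^2 + 1*|1 + exp(I*pi/3) + 2*exp(2*I*pi/3)|^2 + 1*|1 + 2*exp(-2*I*pi/3) + exp(2*I*pi/3)|^2 + 1*|2|^2 + 1*|1 + exp(-2*I*pi/3) + 2*exp(2*I*pi/3)|^2 + 1*|1 + 2*exp(-2*I*pi/3) + exp(-I*pi/3)|^2]
  = (1/6)[(16) + (7) + (1) + (4) + (1) + (7)] = 36/6 = 6.
(Exp terms are combined using exp(i*s)*conj(exp(i*t)) = exp(i*(s-t)), and sums of them are collapsed using the identity that for every m > 1 the m distinct m-th roots of unity sum to 0, e.g. 1 + exp(2*I*pi/3) + exp(-2*I*pi/3) = 0.)
A character is irreducible iff <chi, chi> = 1, so this representation is reducible.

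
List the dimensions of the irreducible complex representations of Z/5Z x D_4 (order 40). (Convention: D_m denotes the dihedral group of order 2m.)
Dimensions: 1, 1, 1, 1, 1, 1, 1, 1, 1, 1, 1, 1, 1, 1, 1, 1, 1, 1, 1, 1, 2, 2, 2, 2, 2

Working: There are 25 irreducibles (= number of conjugacy classes). Their dimensions d_i satisfy sum d_i^2 = |G| = 40: 1 + 1 + 1 + 1 + 1 + 1 + 1 + 1 + 1 + 1 + 1 + 1 + 1 + 1 + 1 + 1 + 1 + 1 + 1 + 1 + 4 + 4 + 4 + 4 + 4 = 40. (For the product with Z/5Z: each of the 5 1-dim characters of Z/5Z tensors with each irrep of D_4, giving 5 copies of each D_4-dimension.)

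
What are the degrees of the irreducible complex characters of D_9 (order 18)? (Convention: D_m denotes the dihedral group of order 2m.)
Dimensions: 1, 1, 2, 2, 2, 2

Explanation: There are 6 irreducibles (= number of conjugacy classes). Their dimensions d_i satisfy sum d_i^2 = |G| = 18: 1 + 1 + 4 + 4 + 4 + 4 = 18.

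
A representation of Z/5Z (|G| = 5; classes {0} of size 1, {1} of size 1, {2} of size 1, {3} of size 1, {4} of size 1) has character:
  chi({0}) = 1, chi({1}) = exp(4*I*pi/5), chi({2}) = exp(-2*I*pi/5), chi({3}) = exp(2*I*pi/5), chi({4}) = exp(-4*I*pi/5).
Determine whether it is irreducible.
Irreducible: <chi, chi> = 1.

Derivation: <chi, chi> = (1/|G|) sum_C |C| * |chi(C)|^2 = (1/5)[1*|1|^2 + 1*|exp(4*I*pi/5)|^2 + 1*|exp(-2*I*pi/5)|^2 + 1*|exp(2*I*pi/5)|^2 + 1*|exp(-4*I*pi/5)|^2]
  = (1/5)[(1) + (1) + (1) + (1) + (1)] = 5/5 = 1.
(Exp terms are combined using exp(i*s)*conj(exp(i*t)) = exp(i*(s-t)), and sums of them are collapsed using the identity that for every m > 1 the m distinct m-th roots of unity sum to 0, e.g. 1 + exp(2*I*pi/3) + exp(-2*I*pi/3) = 0.)
A character is irreducible iff <chi, chi> = 1, so this representation is irreducible.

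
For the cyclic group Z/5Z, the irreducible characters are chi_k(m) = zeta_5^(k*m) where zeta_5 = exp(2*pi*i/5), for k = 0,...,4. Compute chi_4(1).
chi_4(1) = zeta_5^4 = exp(-2*I*pi/5)

Solution. chi_4(1) = zeta_5^(4*1) = zeta_5^4. Since zeta_5^5 = 1, this equals zeta_5^4 = exp(2*pi*i*4/5) = exp(-2*I*pi/5).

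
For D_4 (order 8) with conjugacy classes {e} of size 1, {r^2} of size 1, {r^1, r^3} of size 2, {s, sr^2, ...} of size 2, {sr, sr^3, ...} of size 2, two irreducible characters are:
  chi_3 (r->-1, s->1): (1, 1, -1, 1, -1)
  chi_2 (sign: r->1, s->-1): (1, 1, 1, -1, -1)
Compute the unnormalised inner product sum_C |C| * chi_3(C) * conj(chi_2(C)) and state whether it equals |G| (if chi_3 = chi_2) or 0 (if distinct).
Sum = 0; so <chi_3, chi_2> = 0 (distinct irreducibles are orthogonal).

Why: Compute term by term over conjugacy classes (|C| * chi_3(C) * conj(chi_2(C))):
  1*(1)*conj(1) + 1*(1)*conj(1) + 2*(-1)*conj(1) + 2*(1)*conj(-1) + 2*(-1)*conj(-1)
  = (1) + (1) + (-2) + (-2) + (2)
  = 0.
Dividing by |G| = 8 gives 0/8 = 0, matching the row-orthogonality relation <chi_3, chi_2> = [chi_3 = chi_2].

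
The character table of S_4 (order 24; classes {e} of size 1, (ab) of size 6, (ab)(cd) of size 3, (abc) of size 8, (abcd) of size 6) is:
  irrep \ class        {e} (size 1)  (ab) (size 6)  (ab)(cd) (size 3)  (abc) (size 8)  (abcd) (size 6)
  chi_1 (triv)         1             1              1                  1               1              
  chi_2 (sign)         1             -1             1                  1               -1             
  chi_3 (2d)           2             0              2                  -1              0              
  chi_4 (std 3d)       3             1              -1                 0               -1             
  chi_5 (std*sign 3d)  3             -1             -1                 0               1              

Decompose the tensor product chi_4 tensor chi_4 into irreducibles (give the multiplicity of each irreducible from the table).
chi_4 tensor chi_4 = chi_1 + chi_3 + chi_4 + chi_5 (all other irreducibles have multiplicity 0).

Proof sketch: The character of a tensor product is the pointwise product (chi_4 * chi_4)(C) = chi_4(C) * chi_4(C):
  {e}: (3)*(3), (ab): (1)*(1), (ab)(cd): (-1)*(-1), (abc): (0)*(0), (abcd): (-1)*(-1)
so (chi_4 * chi_4) takes values
  {e} -> 9, (ab) -> 1, (ab)(cd) -> 1, (abc) -> 0, (abcd) -> 1.
Now take the inner product of this character with each irreducible chi from the table, <chi_4*chi_4, chi> = (1/24) sum_C |C| (chi_4*chi_4)(C) conj(chi(C)):
  <chi_4*chi_4, chi_1> = (1/24)[1*(9)*conj(1) + 6*(1)*conj(1) + 3*(1)*conj(1) + 8*(0)*conj(1) + 6*(1)*conj(1)]
      = (1/24)[(9) + (6) + (3) + (0) + (6)] = 24/24 = 1
  <chi_4*chi_4, chi_2> = (1/24)[1*(9)*conj(1) + 6*(1)*conj(-1) + 3*(1)*conj(1) + 8*(0)*conj(1) + 6*(1)*conj(-1)]
      = (1/24)[(9) + (-6) + (3) + (0) + (-6)] = 0/24 = 0
  <chi_4*chi_4, chi_3> = (1/24)[1*(9)*conj(2) + 6*(1)*conj(0) + 3*(1)*conj(2) + 8*(0)*conj(-1) + 6*(1)*conj(0)]
      = (1/24)[(18) + (0) + (6) + (0) + (0)] = 24/24 = 1
  <chi_4*chi_4, chi_4> = (1/24)[1*(9)*conj(3) + 6*(1)*conj(1) + 3*(1)*conj(-1) + 8*(0)*conj(0) + 6*(1)*conj(-1)]
      = (1/24)[(27) + (6) + (-3) + (0) + (-6)] = 24/24 = 1
  <chi_4*chi_4, chi_5> = (1/24)[1*(9)*conj(3) + 6*(1)*conj(-1) + 3*(1)*conj(-1) + 8*(0)*conj(0) + 6*(1)*conj(1)]
      = (1/24)[(27) + (-6) + (-3) + (0) + (6)] = 24/24 = 1
Hence the multiplicities are chi_1: 1, chi_3: 1, chi_4: 1, chi_5: 1. Dimension check: dim(chi_4)*dim(chi_4) = 3*3 = 9 and sum (mult * dim) = 1*1 + 1*2 + 1*3 + 1*3 = 9.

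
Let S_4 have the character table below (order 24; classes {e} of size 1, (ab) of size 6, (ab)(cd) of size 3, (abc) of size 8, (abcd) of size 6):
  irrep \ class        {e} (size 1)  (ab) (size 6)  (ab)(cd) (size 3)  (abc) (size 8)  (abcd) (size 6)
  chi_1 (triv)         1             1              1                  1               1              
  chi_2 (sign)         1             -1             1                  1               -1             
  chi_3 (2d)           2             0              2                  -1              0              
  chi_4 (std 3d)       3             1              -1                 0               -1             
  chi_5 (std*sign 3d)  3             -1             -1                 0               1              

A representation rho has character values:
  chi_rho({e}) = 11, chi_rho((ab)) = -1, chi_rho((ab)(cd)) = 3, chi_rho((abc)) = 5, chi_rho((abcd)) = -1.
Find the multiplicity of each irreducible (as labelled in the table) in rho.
Multiplicities: chi_1: 2, chi_2: 3, chi_3: 0, chi_4: 1, chi_5: 1.

Solution. Use <chi_rho, chi> = (1/|G|) sum_C |C| * chi_rho(C) * conj(chi(C)) with |G| = 24 for each irreducible chi in the table:
  <chi_rho, chi_1> = (1/24)[1*(11)*conj(1) + 6*(-1)*conj(1) + 3*(3)*conj(1) + 8*(5)*conj(1) + 6*(-1)*conj(1)]
      = (1/24)[(11) + (-6) + (9) + (40) + (-6)] = 48/24 = 2
  <chi_rho, chi_2> = (1/24)[1*(11)*conj(1) + 6*(-1)*conj(-1) + 3*(3)*conj(1) + 8*(5)*conj(1) + 6*(-1)*conj(-1)]
      = (1/24)[(11) + (6) + (9) + (40) + (6)] = 72/24 = 3
  <chi_rho, chi_3> = (1/24)[1*(11)*conj(2) + 6*(-1)*conj(0) + 3*(3)*conj(2) + 8*(5)*conj(-1) + 6*(-1)*conj(0)]
      = (1/24)[(22) + (0) + (18) + (-40) + (0)] = 0/24 = 0
  <chi_rho, chi_4> = (1/24)[1*(11)*conj(3) + 6*(-1)*conj(1) + 3*(3)*conj(-1) + 8*(5)*conj(0) + 6*(-1)*conj(-1)]
      = (1/24)[(33) + (-6) + (-9) + (0) + (6)] = 24/24 = 1
  <chi_rho, chi_5> = (1/24)[1*(11)*conj(3) + 6*(-1)*conj(-1) + 3*(3)*conj(-1) + 8*(5)*conj(0) + 6*(-1)*conj(1)]
      = (1/24)[(33) + (6) + (-9) + (0) + (-6)] = 24/24 = 1
Dimension check: dim(rho) = sum (mult * dim) = 2*1 + 3*1 + 0*2 + 1*3 + 1*3 = 11 = chi_rho(e) = 11.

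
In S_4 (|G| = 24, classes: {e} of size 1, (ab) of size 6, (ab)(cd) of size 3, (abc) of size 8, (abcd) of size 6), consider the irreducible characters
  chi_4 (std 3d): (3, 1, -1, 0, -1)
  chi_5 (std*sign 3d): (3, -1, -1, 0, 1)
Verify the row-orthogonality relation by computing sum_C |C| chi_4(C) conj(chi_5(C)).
Sum = 0; so <chi_4, chi_5> = 0 (distinct irreducibles are orthogonal).

Working: Compute term by term over conjugacy classes (|C| * chi_4(C) * conj(chi_5(C))):
  1*(3)*conj(3) + 6*(1)*conj(-1) + 3*(-1)*conj(-1) + 8*(0)*conj(0) + 6*(-1)*conj(1)
  = (9) + (-6) + (3) + (0) + (-6)
  = 0.
Dividing by |G| = 24 gives 0/24 = 0, matching the row-orthogonality relation <chi_4, chi_5> = [chi_4 = chi_5].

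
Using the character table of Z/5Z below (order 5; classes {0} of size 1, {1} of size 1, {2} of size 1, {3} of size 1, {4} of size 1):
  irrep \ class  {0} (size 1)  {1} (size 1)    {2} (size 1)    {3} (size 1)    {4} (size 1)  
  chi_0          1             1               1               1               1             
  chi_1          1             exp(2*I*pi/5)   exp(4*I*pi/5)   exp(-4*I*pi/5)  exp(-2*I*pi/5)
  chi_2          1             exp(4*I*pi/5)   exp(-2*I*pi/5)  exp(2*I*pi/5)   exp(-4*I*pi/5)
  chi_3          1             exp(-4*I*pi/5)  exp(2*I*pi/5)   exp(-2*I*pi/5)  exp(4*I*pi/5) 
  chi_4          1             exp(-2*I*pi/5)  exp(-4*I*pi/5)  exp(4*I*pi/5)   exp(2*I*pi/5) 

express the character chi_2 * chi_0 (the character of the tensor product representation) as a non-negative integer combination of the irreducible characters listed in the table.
chi_2 tensor chi_0 = chi_2 (all other irreducibles have multiplicity 0).

Argument: The character of a tensor product is the pointwise product (chi_2 * chi_0)(C) = chi_2(C) * chi_0(C):
  {0}: (1)*(1), {1}: (exp(4*I*pi/5))*(1), {2}: (exp(-2*I*pi/5))*(1), {3}: (exp(2*I*pi/5))*(1), {4}: (exp(-4*I*pi/5))*(1)
so (chi_2 * chi_0) takes values
  {0} -> 1, {1} -> exp(4*I*pi/5), {2} -> exp(-2*I*pi/5), {3} -> exp(2*I*pi/5), {4} -> exp(-4*I*pi/5).
Now take the inner product of this character with each irreducible chi from the table, <chi_2*chi_0, chi> = (1/5) sum_C |C| (chi_2*chi_0)(C) conj(chi(C)):
  <chi_2*chi_0, chi_0> = (1/5)[1*(1)*conj(1) + 1*(exp(4*I*pi/5))*conj(1) + 1*(exp(-2*I*pi/5))*conj(1) + 1*(exp(2*I*pi/5))*conj(1) + 1*(exp(-4*I*pi/5))*conj(1)]
      = (1/5)[(1) + (exp(4*I*pi/5)) + (exp(-2*I*pi/5)) + (exp(2*I*pi/5)) + (exp(-4*I*pi/5))] = 0/5 = 0
  <chi_2*chi_0, chi_1> = (1/5)[1*(1)*conj(1) + 1*(exp(4*I*pi/5))*conj(exp(2*I*pi/5)) + 1*(exp(-2*I*pi/5))*conj(exp(4*I*pi/5)) + 1*(exp(2*I*pi/5))*conj(exp(-4*I*pi/5)) + 1*(exp(-4*I*pi/5))*conj(exp(-2*I*pi/5))]
      = (1/5)[(1) + (exp(2*I*pi/5)) + (exp(4*I*pi/5)) + (exp(-4*I*pi/5)) + (exp(-2*I*pi/5))] = 0/5 = 0
  <chi_2*chi_0, chi_2> = (1/5)[1*(1)*conj(1) + 1*(exp(4*I*pi/5))*conj(exp(4*I*pi/5)) + 1*(exp(-2*I*pi/5))*conj(exp(-2*I*pi/5)) + 1*(exp(2*I*pi/5))*conj(exp(2*I*pi/5)) + 1*(exp(-4*I*pi/5))*conj(exp(-4*I*pi/5))]
      = (1/5)[(1) + (1) + (1) + (1) + (1)] = 5/5 = 1
  <chi_2*chi_0, chi_3> = (1/5)[1*(1)*conj(1) + 1*(exp(4*I*pi/5))*conj(exp(-4*I*pi/5)) + 1*(exp(-2*I*pi/5))*conj(exp(2*I*pi/5)) + 1*(exp(2*I*pi/5))*conj(exp(-2*I*pi/5)) + 1*(exp(-4*I*pi/5))*conj(exp(4*I*pi/5))]
      = (1/5)[(1) + (exp(-2*I*pi/5)) + (exp(-4*I*pi/5)) + (exp(4*I*pi/5)) + (exp(2*I*pi/5))] = 0/5 = 0
  <chi_2*chi_0, chi_4> = (1/5)[1*(1)*conj(1) + 1*(exp(4*I*pi/5))*conj(exp(-2*I*pi/5)) + 1*(exp(-2*I*pi/5))*conj(exp(-4*I*pi/5)) + 1*(exp(2*I*pi/5))*conj(exp(4*I*pi/5)) + 1*(exp(-4*I*pi/5))*conj(exp(2*I*pi/5))]
      = (1/5)[(1) + (exp(-4*I*pi/5)) + (exp(2*I*pi/5)) + (exp(-2*I*pi/5)) + (exp(4*I*pi/5))] = 0/5 = 0
(Exp terms are combined using exp(i*s)*conj(exp(i*t)) = exp(i*(s-t)), and sums of them are collapsed using the identity that for every m > 1 the m distinct m-th roots of unity sum to 0, e.g. 1 + exp(2*I*pi/3) + exp(-2*I*pi/3) = 0.)
Hence the multiplicities are chi_2: 1. Dimension check: dim(chi_2)*dim(chi_0) = 1*1 = 1 and sum (mult * dim) = 1*1 = 1.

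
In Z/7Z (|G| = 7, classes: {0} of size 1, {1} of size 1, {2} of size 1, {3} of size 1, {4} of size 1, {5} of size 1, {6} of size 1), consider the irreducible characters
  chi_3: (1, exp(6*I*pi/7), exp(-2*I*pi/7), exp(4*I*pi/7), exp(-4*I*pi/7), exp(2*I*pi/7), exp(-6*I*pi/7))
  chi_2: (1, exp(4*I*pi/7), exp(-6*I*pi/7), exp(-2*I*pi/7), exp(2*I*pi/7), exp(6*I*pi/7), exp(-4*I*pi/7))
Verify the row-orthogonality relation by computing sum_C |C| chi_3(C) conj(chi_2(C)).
Sum = 0; so <chi_3, chi_2> = 0 (distinct irreducibles are orthogonal).

Why: Compute term by term over conjugacy classes (|C| * chi_3(C) * conj(chi_2(C))):
  1*(1)*conj(1) + 1*(exp(6*I*pi/7))*conj(exp(4*I*pi/7)) + 1*(exp(-2*I*pi/7))*conj(exp(-6*I*pi/7)) + 1*(exp(4*I*pi/7))*conj(exp(-2*I*pi/7)) + 1*(exp(-4*I*pi/7))*conj(exp(2*I*pi/7)) + 1*(exp(2*I*pi/7))*conj(exp(6*I*pi/7)) + 1*(exp(-6*I*pi/7))*conj(exp(-4*I*pi/7))
  = (1) + (exp(2*I*pi/7)) + (exp(4*I*pi/7)) + (exp(6*I*pi/7)) + (exp(-6*I*pi/7)) + (exp(-4*I*pi/7)) + (exp(-2*I*pi/7))
  = 0.
(Exp terms are combined using exp(i*s)*conj(exp(i*t)) = exp(i*(s-t)), and sums of them are collapsed using the identity that for every m > 1 the m distinct m-th roots of unity sum to 0, e.g. 1 + exp(2*I*pi/3) + exp(-2*I*pi/3) = 0.)
Dividing by |G| = 7 gives 0/7 = 0, matching the row-orthogonality relation <chi_3, chi_2> = [chi_3 = chi_2].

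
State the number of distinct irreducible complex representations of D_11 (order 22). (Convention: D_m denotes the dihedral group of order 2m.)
7

Reasoning: The number of irreducible complex representations of a finite group equals its number of conjugacy classes. D_11 has 7 conjugacy classes ((n+3)/2 for n odd), so D_11 (order 22) has exactly 7 irreducible complex representations.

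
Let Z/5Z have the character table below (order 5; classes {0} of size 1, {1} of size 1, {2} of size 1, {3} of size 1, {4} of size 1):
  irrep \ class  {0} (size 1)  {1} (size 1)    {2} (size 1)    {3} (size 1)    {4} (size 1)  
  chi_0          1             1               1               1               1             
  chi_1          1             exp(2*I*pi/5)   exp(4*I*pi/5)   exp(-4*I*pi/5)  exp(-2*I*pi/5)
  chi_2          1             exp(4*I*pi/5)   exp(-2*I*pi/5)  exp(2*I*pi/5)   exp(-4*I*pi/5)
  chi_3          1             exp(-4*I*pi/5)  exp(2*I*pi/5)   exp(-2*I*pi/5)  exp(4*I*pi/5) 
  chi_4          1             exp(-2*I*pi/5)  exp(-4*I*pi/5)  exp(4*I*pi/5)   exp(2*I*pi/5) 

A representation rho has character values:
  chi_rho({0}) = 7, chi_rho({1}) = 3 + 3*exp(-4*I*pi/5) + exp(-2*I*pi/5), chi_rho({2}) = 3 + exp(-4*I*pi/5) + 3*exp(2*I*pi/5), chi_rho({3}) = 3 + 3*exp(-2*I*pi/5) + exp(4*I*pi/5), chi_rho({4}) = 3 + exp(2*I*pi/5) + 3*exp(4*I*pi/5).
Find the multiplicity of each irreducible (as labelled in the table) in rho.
Multiplicities: chi_0: 3, chi_1: 0, chi_2: 0, chi_3: 3, chi_4: 1.

Derivation: Use <chi_rho, chi> = (1/|G|) sum_C |C| * chi_rho(C) * conj(chi(C)) with |G| = 5 for each irreducible chi in the table:
  <chi_rho, chi_0> = (1/5)[1*(7)*conj(1) + 1*(3 + 3*exp(-4*I*pi/5) + exp(-2*I*pi/5))*conj(1) + 1*(3 + exp(-4*I*pi/5) + 3*exp(2*I*pi/5))*conj(1) + 1*(3 + 3*exp(-2*I*pi/5) + exp(4*I*pi/5))*conj(1) + 1*(3 + exp(2*I*pi/5) + 3*exp(4*I*pi/5))*conj(1)]
      = (1/5)[(7) + (3 + 3*exp(-4*I*pi/5) + exp(-2*I*pi/5)) + (3 + exp(-4*I*pi/5) + 3*exp(2*I*pi/5)) + (3 + 3*exp(-2*I*pi/5) + exp(4*I*pi/5)) + (3 + exp(2*I*pi/5) + 3*exp(4*I*pi/5))] = 15/5 = 3
  <chi_rho, chi_1> = (1/5)[1*(7)*conj(1) + 1*(3 + 3*exp(-4*I*pi/5) + exp(-2*I*pi/5))*conj(exp(2*I*pi/5)) + 1*(3 + exp(-4*I*pi/5) + 3*exp(2*I*pi/5))*conj(exp(4*I*pi/5)) + 1*(3 + 3*exp(-2*I*pi/5) + exp(4*I*pi/5))*conj(exp(-4*I*pi/5)) + 1*(3 + exp(2*I*pi/5) + 3*exp(4*I*pi/5))*conj(exp(-2*I*pi/5))]
      = (1/5)[(7) + (3*exp(-2*I*pi/5) + exp(-4*I*pi/5) + 3*exp(4*I*pi/5)) + (3*exp(-2*I*pi/5) + 3*exp(-4*I*pi/5) + exp(2*I*pi/5)) + (exp(-2*I*pi/5) + 3*exp(4*I*pi/5) + 3*exp(2*I*pi/5)) + (3*exp(-4*I*pi/5) + exp(4*I*pi/5) + 3*exp(2*I*pi/5))] = 0/5 = 0
  <chi_rho, chi_2> = (1/5)[1*(7)*conj(1) + 1*(3 + 3*exp(-4*I*pi/5) + exp(-2*I*pi/5))*conj(exp(4*I*pi/5)) + 1*(3 + exp(-4*I*pi/5) + 3*exp(2*I*pi/5))*conj(exp(-2*I*pi/5)) + 1*(3 + 3*exp(-2*I*pi/5) + exp(4*I*pi/5))*conj(exp(2*I*pi/5)) + 1*(3 + exp(2*I*pi/5) + 3*exp(4*I*pi/5))*conj(exp(-4*I*pi/5))]
      = (1/5)[(7) + (3*exp(-4*I*pi/5) + exp(4*I*pi/5) + 3*exp(2*I*pi/5)) + (exp(-2*I*pi/5) + 3*exp(4*I*pi/5) + 3*exp(2*I*pi/5)) + (3*exp(-2*I*pi/5) + 3*exp(-4*I*pi/5) + exp(2*I*pi/5)) + (3*exp(-2*I*pi/5) + exp(-4*I*pi/5) + 3*exp(4*I*pi/5))] = 0/5 = 0
  <chi_rho, chi_3> = (1/5)[1*(7)*conj(1) + 1*(3 + 3*exp(-4*I*pi/5) + exp(-2*I*pi/5))*conj(exp(-4*I*pi/5)) + 1*(3 + exp(-4*I*pi/5) + 3*exp(2*I*pi/5))*conj(exp(2*I*pi/5)) + 1*(3 + 3*exp(-2*I*pi/5) + exp(4*I*pi/5))*conj(exp(-2*I*pi/5)) + 1*(3 + exp(2*I*pi/5) + 3*exp(4*I*pi/5))*conj(exp(4*I*pi/5))]
      = (1/5)[(7) + (3 + exp(2*I*pi/5) + 3*exp(4*I*pi/5)) + (3 + 3*exp(-2*I*pi/5) + exp(4*I*pi/5)) + (3 + exp(-4*I*pi/5) + 3*exp(2*I*pi/5)) + (3 + 3*exp(-4*I*pi/5) + exp(-2*I*pi/5))] = 15/5 = 3
  <chi_rho, chi_4> = (1/5)[1*(7)*conj(1) + 1*(3 + 3*exp(-4*I*pi/5) + exp(-2*I*pi/5))*conj(exp(-2*I*pi/5)) + 1*(3 + exp(-4*I*pi/5) + 3*exp(2*I*pi/5))*conj(exp(-4*I*pi/5)) + 1*(3 + 3*exp(-2*I*pi/5) + exp(4*I*pi/5))*conj(exp(4*I*pi/5)) + 1*(3 + exp(2*I*pi/5) + 3*exp(4*I*pi/5))*conj(exp(2*I*pi/5))]
      = (1/5)[(7) + (1 + 3*exp(-2*I*pi/5) + 3*exp(2*I*pi/5)) + (1 + 3*exp(-4*I*pi/5) + 3*exp(4*I*pi/5)) + (1 + 3*exp(-4*I*pi/5) + 3*exp(4*I*pi/5)) + (1 + 3*exp(-2*I*pi/5) + 3*exp(2*I*pi/5))] = 5/5 = 1
(Exp terms are combined using exp(i*s)*conj(exp(i*t)) = exp(i*(s-t)), and sums of them are collapsed using the identity that for every m > 1 the m distinct m-th roots of unity sum to 0, e.g. 1 + exp(2*I*pi/3) + exp(-2*I*pi/3) = 0.)
Dimension check: dim(rho) = sum (mult * dim) = 3*1 + 0*1 + 0*1 + 3*1 + 1*1 = 7 = chi_rho(e) = 7.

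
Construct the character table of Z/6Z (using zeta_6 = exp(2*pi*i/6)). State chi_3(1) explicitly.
Character table of Z/6Z (irreps indexed chi_0,...,chi_5 with chi_k(m) = zeta_6^(k*m), zeta_6 = exp(2*pi*i/6)):
  irrep \ class  {0} (size 1)  {1} (size 1)    {2} (size 1)    {3} (size 1)  {4} (size 1)    {5} (size 1)  
  chi_0          1             1               1               1             1               1             
  chi_1          1             exp(I*pi/3)     exp(2*I*pi/3)   -1            exp(-2*I*pi/3)  exp(-I*pi/3)  
  chi_2          1             exp(2*I*pi/3)   exp(-2*I*pi/3)  1             exp(2*I*pi/3)   exp(-2*I*pi/3)
  chi_3          1             -1              1               -1            1               -1            
  chi_4          1             exp(-2*I*pi/3)  exp(2*I*pi/3)   1             exp(-2*I*pi/3)  exp(2*I*pi/3) 
  chi_5          1             exp(-I*pi/3)    exp(-2*I*pi/3)  -1            exp(2*I*pi/3)   exp(I*pi/3)   

Spot check: chi_3(1) = zeta_6^(3*1) = zeta_6^3 = -1.

Derivation: Z/6Z is abelian, so all 6 irreducible complex representations are 1-dimensional. They are given by chi_k(m) = zeta_6^(k*m) for k = 0,...,5. Row orthogonality: sum_m chi_k(m) conj(chi_l(m)) = 6 * [k = l].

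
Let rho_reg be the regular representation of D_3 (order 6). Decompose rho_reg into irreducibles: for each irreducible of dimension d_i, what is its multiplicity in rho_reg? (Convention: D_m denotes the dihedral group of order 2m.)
Each irreducible V_i of dimension d_i appears with multiplicity d_i, i.e. rho_reg = (direct sum over all irreducibles V_i) d_i V_i. The irreducible dimensions for D_3 are 1, 1, 2: 2 irreducibles of dimension 1, each with multiplicity 1; 1 irreducible of dimension 2, with multiplicity 2. Total dimension 2*1*1 + 1*2*2 = 6 = |G|.

Reasoning: General theorem: in the regular representation of a finite group G, each irreducible appears with multiplicity equal to its dimension. Check: dim(rho_reg) = sum d_i^2 = 1 + 1 + 4 = 6 = |G|.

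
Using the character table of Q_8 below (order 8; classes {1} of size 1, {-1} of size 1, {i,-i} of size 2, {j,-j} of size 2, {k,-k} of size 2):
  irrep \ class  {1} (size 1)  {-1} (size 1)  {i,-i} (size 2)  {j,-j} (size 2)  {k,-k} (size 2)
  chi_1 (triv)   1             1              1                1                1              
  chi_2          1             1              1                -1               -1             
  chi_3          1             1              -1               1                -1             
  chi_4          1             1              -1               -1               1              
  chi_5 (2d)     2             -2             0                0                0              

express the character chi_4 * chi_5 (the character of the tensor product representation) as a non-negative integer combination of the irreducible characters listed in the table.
chi_4 tensor chi_5 = chi_5 (all other irreducibles have multiplicity 0).

Derivation: The character of a tensor product is the pointwise product (chi_4 * chi_5)(C) = chi_4(C) * chi_5(C):
  {1}: (1)*(2), {-1}: (1)*(-2), {i,-i}: (-1)*(0), {j,-j}: (-1)*(0), {k,-k}: (1)*(0)
so (chi_4 * chi_5) takes values
  {1} -> 2, {-1} -> -2, {i,-i} -> 0, {j,-j} -> 0, {k,-k} -> 0.
Now take the inner product of this character with each irreducible chi from the table, <chi_4*chi_5, chi> = (1/8) sum_C |C| (chi_4*chi_5)(C) conj(chi(C)):
  <chi_4*chi_5, chi_1> = (1/8)[1*(2)*conj(1) + 1*(-2)*conj(1) + 2*(0)*conj(1) + 2*(0)*conj(1) + 2*(0)*conj(1)]
      = (1/8)[(2) + (-2) + (0) + (0) + (0)] = 0/8 = 0
  <chi_4*chi_5, chi_2> = (1/8)[1*(2)*conj(1) + 1*(-2)*conj(1) + 2*(0)*conj(1) + 2*(0)*conj(-1) + 2*(0)*conj(-1)]
      = (1/8)[(2) + (-2) + (0) + (0) + (0)] = 0/8 = 0
  <chi_4*chi_5, chi_3> = (1/8)[1*(2)*conj(1) + 1*(-2)*conj(1) + 2*(0)*conj(-1) + 2*(0)*conj(1) + 2*(0)*conj(-1)]
      = (1/8)[(2) + (-2) + (0) + (0) + (0)] = 0/8 = 0
  <chi_4*chi_5, chi_4> = (1/8)[1*(2)*conj(1) + 1*(-2)*conj(1) + 2*(0)*conj(-1) + 2*(0)*conj(-1) + 2*(0)*conj(1)]
      = (1/8)[(2) + (-2) + (0) + (0) + (0)] = 0/8 = 0
  <chi_4*chi_5, chi_5> = (1/8)[1*(2)*conj(2) + 1*(-2)*conj(-2) + 2*(0)*conj(0) + 2*(0)*conj(0) + 2*(0)*conj(0)]
      = (1/8)[(4) + (4) + (0) + (0) + (0)] = 8/8 = 1
Hence the multiplicities are chi_5: 1. Dimension check: dim(chi_4)*dim(chi_5) = 1*2 = 2 and sum (mult * dim) = 1*2 = 2.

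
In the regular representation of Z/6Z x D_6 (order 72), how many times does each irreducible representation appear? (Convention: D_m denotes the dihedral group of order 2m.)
Each irreducible V_i of dimension d_i appears with multiplicity d_i, i.e. rho_reg = (direct sum over all irreducibles V_i) d_i V_i. The irreducible dimensions for Z/6Z x D_6 are 1, 1, 1, 1, 1, 1, 1, 1, 1, 1, 1, 1, 1, 1, 1, 1, 1, 1, 1, 1, 1, 1, 1, 1, 2, 2, 2, 2, 2, 2, 2, 2, 2, 2, 2, 2: 24 irreducibles of dimension 1, each with multiplicity 1; 12 irreducibles of dimension 2, each with multiplicity 2. Total dimension 24*1*1 + 12*2*2 = 72 = |G|.

Details: General theorem: in the regular representation of a finite group G, each irreducible appears with multiplicity equal to its dimension. Check: dim(rho_reg) = sum d_i^2 = 1 + 1 + 1 + 1 + 1 + 1 + 1 + 1 + 1 + 1 + 1 + 1 + 1 + 1 + 1 + 1 + 1 + 1 + 1 + 1 + 1 + 1 + 1 + 1 + 4 + 4 + 4 + 4 + 4 + 4 + 4 + 4 + 4 + 4 + 4 + 4 = 72 = |G|.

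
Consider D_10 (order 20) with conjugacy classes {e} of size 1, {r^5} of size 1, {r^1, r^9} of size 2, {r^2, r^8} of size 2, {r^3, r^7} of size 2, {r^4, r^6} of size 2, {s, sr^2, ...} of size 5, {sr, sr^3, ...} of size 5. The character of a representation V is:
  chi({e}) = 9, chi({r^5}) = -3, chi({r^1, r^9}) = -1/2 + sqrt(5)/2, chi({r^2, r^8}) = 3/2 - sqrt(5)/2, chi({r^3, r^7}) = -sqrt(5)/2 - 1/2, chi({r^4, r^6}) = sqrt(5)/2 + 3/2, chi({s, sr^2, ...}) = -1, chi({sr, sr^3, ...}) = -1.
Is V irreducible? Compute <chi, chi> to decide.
Not irreducible (reducible): <chi, chi> = 6 > 1.

Why: <chi, chi> = (1/|G|) sum_C |C| * |chi(C)|^2 = (1/20)[1*|9|^2 + 1*|-3|^2 + 2*|-1/2 + sqrt(5)/2|^2 + 2*|3/2 - sqrt(5)/2|^2 + 2*|-sqrt(5)/2 - 1/2|^2 + 2*|sqrt(5)/2 + 3/2|^2 + 5*|-1|^2 + 5*|-1|^2]
  = (1/20)[(81) + (9) + (3 - sqrt(5)) + (7 - 3*sqrt(5)) + (sqrt(5) + 3) + (3*sqrt(5) + 7) + (5) + (5)] = 120/20 = 6.
A character is irreducible iff <chi, chi> = 1, so this representation is reducible.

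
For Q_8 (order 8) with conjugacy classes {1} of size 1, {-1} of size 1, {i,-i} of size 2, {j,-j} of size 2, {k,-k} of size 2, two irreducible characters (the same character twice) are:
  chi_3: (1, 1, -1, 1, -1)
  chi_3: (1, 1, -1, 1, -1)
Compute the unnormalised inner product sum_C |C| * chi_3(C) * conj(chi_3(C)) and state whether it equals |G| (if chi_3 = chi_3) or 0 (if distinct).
Sum = 8 = |G| = 8; so <chi_3, chi_3> = 1 (norm-1 confirms irreducibility).

Solution. Compute term by term over conjugacy classes (|C| * chi_3(C) * conj(chi_3(C))):
  1*(1)*conj(1) + 1*(1)*conj(1) + 2*(-1)*conj(-1) + 2*(1)*conj(1) + 2*(-1)*conj(-1)
  = (1) + (1) + (2) + (2) + (2)
  = 8.
Dividing by |G| = 8 gives 8/8 = 1, matching the row-orthogonality relation <chi_3, chi_3> = [chi_3 = chi_3].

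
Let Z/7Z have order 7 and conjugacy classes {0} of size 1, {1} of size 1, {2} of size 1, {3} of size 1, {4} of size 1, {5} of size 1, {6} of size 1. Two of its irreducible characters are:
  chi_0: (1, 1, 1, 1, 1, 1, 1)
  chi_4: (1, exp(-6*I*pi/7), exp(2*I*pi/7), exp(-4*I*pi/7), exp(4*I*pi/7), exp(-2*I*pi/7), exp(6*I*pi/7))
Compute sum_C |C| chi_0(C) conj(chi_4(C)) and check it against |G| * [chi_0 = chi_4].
Sum = 0; so <chi_0, chi_4> = 0 (distinct irreducibles are orthogonal).

Details: Compute term by term over conjugacy classes (|C| * chi_0(C) * conj(chi_4(C))):
  1*(1)*conj(1) + 1*(1)*conj(exp(-6*I*pi/7)) + 1*(1)*conj(exp(2*I*pi/7)) + 1*(1)*conj(exp(-4*I*pi/7)) + 1*(1)*conj(exp(4*I*pi/7)) + 1*(1)*conj(exp(-2*I*pi/7)) + 1*(1)*conj(exp(6*I*pi/7))
  = (1) + (exp(6*I*pi/7)) + (exp(-2*I*pi/7)) + (exp(4*I*pi/7)) + (exp(-4*I*pi/7)) + (exp(2*I*pi/7)) + (exp(-6*I*pi/7))
  = 0.
(Exp terms are combined using exp(i*s)*conj(exp(i*t)) = exp(i*(s-t)), and sums of them are collapsed using the identity that for every m > 1 the m distinct m-th roots of unity sum to 0, e.g. 1 + exp(2*I*pi/3) + exp(-2*I*pi/3) = 0.)
Dividing by |G| = 7 gives 0/7 = 0, matching the row-orthogonality relation <chi_0, chi_4> = [chi_0 = chi_4].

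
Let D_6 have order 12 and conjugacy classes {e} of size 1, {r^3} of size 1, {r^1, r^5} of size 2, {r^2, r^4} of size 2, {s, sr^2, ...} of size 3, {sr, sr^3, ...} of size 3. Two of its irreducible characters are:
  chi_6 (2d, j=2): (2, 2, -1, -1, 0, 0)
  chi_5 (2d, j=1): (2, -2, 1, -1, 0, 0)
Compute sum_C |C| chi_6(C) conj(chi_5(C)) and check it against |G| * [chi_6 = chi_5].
Sum = 0; so <chi_6, chi_5> = 0 (distinct irreducibles are orthogonal).

Solution. Compute term by term over conjugacy classes (|C| * chi_6(C) * conj(chi_5(C))):
  1*(2)*conj(2) + 1*(2)*conj(-2) + 2*(-1)*conj(1) + 2*(-1)*conj(-1) + 3*(0)*conj(0) + 3*(0)*conj(0)
  = (4) + (-4) + (-2) + (2) + (0) + (0)
  = 0.
Dividing by |G| = 12 gives 0/12 = 0, matching the row-orthogonality relation <chi_6, chi_5> = [chi_6 = chi_5].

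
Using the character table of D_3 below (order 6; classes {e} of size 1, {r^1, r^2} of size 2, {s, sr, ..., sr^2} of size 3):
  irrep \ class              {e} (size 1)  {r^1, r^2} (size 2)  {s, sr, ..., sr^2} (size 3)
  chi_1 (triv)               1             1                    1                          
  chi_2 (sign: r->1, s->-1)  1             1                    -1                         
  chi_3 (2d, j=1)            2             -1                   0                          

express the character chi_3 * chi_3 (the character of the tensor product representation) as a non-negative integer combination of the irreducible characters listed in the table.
chi_3 tensor chi_3 = chi_1 + chi_2 + chi_3 (all other irreducibles have multiplicity 0).

Details: The character of a tensor product is the pointwise product (chi_3 * chi_3)(C) = chi_3(C) * chi_3(C):
  {e}: (2)*(2), {r^1, r^2}: (-1)*(-1), {s, sr, ..., sr^2}: (0)*(0)
so (chi_3 * chi_3) takes values
  {e} -> 4, {r^1, r^2} -> 1, {s, sr, ..., sr^2} -> 0.
Now take the inner product of this character with each irreducible chi from the table, <chi_3*chi_3, chi> = (1/6) sum_C |C| (chi_3*chi_3)(C) conj(chi(C)):
  <chi_3*chi_3, chi_1> = (1/6)[1*(4)*conj(1) + 2*(1)*conj(1) + 3*(0)*conj(1)]
      = (1/6)[(4) + (2) + (0)] = 6/6 = 1
  <chi_3*chi_3, chi_2> = (1/6)[1*(4)*conj(1) + 2*(1)*conj(1) + 3*(0)*conj(-1)]
      = (1/6)[(4) + (2) + (0)] = 6/6 = 1
  <chi_3*chi_3, chi_3> = (1/6)[1*(4)*conj(2) + 2*(1)*conj(-1) + 3*(0)*conj(0)]
      = (1/6)[(8) + (-2) + (0)] = 6/6 = 1
Hence the multiplicities are chi_1: 1, chi_2: 1, chi_3: 1. Dimension check: dim(chi_3)*dim(chi_3) = 2*2 = 4 and sum (mult * dim) = 1*1 + 1*1 + 1*2 = 4.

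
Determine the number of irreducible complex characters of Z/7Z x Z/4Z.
28

Argument: The number of irreducible complex representations of a finite group equals its number of conjugacy classes. Z/7Z x Z/4Z is abelian of order 28, so every element is its own conjugacy class: 28 classes, so Z/7Z x Z/4Z (order 28) has exactly 28 irreducible complex representations.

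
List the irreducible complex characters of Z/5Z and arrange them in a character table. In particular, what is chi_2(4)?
Character table of Z/5Z (irreps indexed chi_0,...,chi_4 with chi_k(m) = zeta_5^(k*m), zeta_5 = exp(2*pi*i/5)):
  irrep \ class  {0} (size 1)  {1} (size 1)    {2} (size 1)    {3} (size 1)    {4} (size 1)  
  chi_0          1             1               1               1               1             
  chi_1          1             exp(2*I*pi/5)   exp(4*I*pi/5)   exp(-4*I*pi/5)  exp(-2*I*pi/5)
  chi_2          1             exp(4*I*pi/5)   exp(-2*I*pi/5)  exp(2*I*pi/5)   exp(-4*I*pi/5)
  chi_3          1             exp(-4*I*pi/5)  exp(2*I*pi/5)   exp(-2*I*pi/5)  exp(4*I*pi/5) 
  chi_4          1             exp(-2*I*pi/5)  exp(-4*I*pi/5)  exp(4*I*pi/5)   exp(2*I*pi/5) 

Spot check: chi_2(4) = zeta_5^(2*4) = zeta_5^8 = exp(-4*I*pi/5).

Proof sketch: Z/5Z is abelian, so all 5 irreducible complex representations are 1-dimensional. They are given by chi_k(m) = zeta_5^(k*m) for k = 0,...,4. Row orthogonality: sum_m chi_k(m) conj(chi_l(m)) = 5 * [k = l].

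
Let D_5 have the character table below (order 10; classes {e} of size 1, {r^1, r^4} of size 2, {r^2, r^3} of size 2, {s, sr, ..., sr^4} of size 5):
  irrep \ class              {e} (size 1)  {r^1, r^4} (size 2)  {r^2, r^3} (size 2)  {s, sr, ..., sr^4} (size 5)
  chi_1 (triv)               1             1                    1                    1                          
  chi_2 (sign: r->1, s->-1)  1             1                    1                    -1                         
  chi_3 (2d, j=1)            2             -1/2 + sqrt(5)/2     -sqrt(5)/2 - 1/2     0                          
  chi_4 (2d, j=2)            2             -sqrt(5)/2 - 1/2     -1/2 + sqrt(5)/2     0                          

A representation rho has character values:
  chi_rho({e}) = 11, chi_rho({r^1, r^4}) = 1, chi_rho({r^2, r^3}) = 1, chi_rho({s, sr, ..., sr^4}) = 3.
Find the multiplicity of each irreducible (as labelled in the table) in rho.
Multiplicities: chi_1: 3, chi_2: 0, chi_3: 2, chi_4: 2.

Explanation: Use <chi_rho, chi> = (1/|G|) sum_C |C| * chi_rho(C) * conj(chi(C)) with |G| = 10 for each irreducible chi in the table:
  <chi_rho, chi_1> = (1/10)[1*(11)*conj(1) + 2*(1)*conj(1) + 2*(1)*conj(1) + 5*(3)*conj(1)]
      = (1/10)[(11) + (2) + (2) + (15)] = 30/10 = 3
  <chi_rho, chi_2> = (1/10)[1*(11)*conj(1) + 2*(1)*conj(1) + 2*(1)*conj(1) + 5*(3)*conj(-1)]
      = (1/10)[(11) + (2) + (2) + (-15)] = 0/10 = 0
  <chi_rho, chi_3> = (1/10)[1*(11)*conj(2) + 2*(1)*conj(-1/2 + sqrt(5)/2) + 2*(1)*conj(-sqrt(5)/2 - 1/2) + 5*(3)*conj(0)]
      = (1/10)[(22) + (-1 + sqrt(5)) + (-sqrt(5) - 1) + (0)] = 20/10 = 2
  <chi_rho, chi_4> = (1/10)[1*(11)*conj(2) + 2*(1)*conj(-sqrt(5)/2 - 1/2) + 2*(1)*conj(-1/2 + sqrt(5)/2) + 5*(3)*conj(0)]
      = (1/10)[(22) + (-sqrt(5) - 1) + (-1 + sqrt(5)) + (0)] = 20/10 = 2
Dimension check: dim(rho) = sum (mult * dim) = 3*1 + 0*1 + 2*2 + 2*2 = 11 = chi_rho(e) = 11.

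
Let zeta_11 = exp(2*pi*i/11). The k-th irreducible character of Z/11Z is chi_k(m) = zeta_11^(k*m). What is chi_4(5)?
chi_4(5) = zeta_11^20 = exp(-4*I*pi/11)

Details: chi_4(5) = zeta_11^(4*5) = zeta_11^20. Since zeta_11^11 = 1, this equals zeta_11^9 = exp(2*pi*i*9/11) = exp(-4*I*pi/11).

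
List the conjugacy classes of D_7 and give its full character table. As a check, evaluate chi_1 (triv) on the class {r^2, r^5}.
Conjugacy classes: {e} of size 1, {r^1, r^6} of size 2, {r^2, r^5} of size 2, {r^3, r^4} of size 2, {s, sr, ..., sr^6} of size 7.
Character table:
  irrep \ class              {e} (size 1)  {r^1, r^6} (size 2)  {r^2, r^5} (size 2)  {r^3, r^4} (size 2)  {s, sr, ..., sr^6} (size 7)
  chi_1 (triv)               1             1                    1                    1                    1                          
  chi_2 (sign: r->1, s->-1)  1             1                    1                    1                    -1                         
  chi_3 (2d, j=1)            2             2*cos(2*pi/7)        -2*cos(3*pi/7)       -2*cos(pi/7)         0                          
  chi_4 (2d, j=2)            2             -2*cos(3*pi/7)       -2*cos(pi/7)         2*cos(2*pi/7)        0                          
  chi_5 (2d, j=3)            2             -2*cos(pi/7)         2*cos(2*pi/7)        -2*cos(3*pi/7)       0                          

Spot check: chi_1 (triv) on {r^2, r^5} = 1.

Working: D_7 has order 2*7 = 14 with 5 conjugacy classes, hence 5 irreducibles. Sum of squared dims 1 + 1 + 4 + 4 + 4 = 14 = |G|. Linear characters come from the abelianisation; the 2-dimensional irreps have character r^k -> 2*cos(2*pi*j*k/7), reflections -> 0.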